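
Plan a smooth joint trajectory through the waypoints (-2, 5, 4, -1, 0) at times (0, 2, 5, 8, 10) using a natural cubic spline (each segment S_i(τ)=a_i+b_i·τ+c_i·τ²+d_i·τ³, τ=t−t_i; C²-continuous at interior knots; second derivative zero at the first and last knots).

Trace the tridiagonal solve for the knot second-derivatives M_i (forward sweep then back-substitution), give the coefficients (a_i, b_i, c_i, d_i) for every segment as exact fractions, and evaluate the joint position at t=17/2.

  seg 0: a=-2 b=717/170 c=0 d=-61/340
  seg 1: a=5 b=351/170 c=-183/170 d=212/2295
  seg 2: a=4 b=-19/10 c=-25/102 d=247/2295
  seg 3: a=-1 b=-79/170 c=123/170 d=-41/340
S(17/2) = -2901/2720

Δ: Δ0=7/2, Δ1=-1/3, Δ2=-5/3, Δ3=1/2
row 1: diag=10, rhs=-23; c'=3/10, d'=-23/10
row 2: denom=12−3·3/10=111/10; d'=(-8−3·-23/10)/(111/10)=-11/111
row 3: denom=10−3·10/37=340/37; d'=(13−3·-11/111)/(340/37)=123/85
back: M3=123/85
back: M2=-11/111−10/37·123/85=-25/51
back: M1=-23/10−3/10·-25/51=-183/85
M: M0=0, M1=-183/85, M2=-25/51, M3=123/85, M4=0
seg 0: a=-2, c=M0/2=0, d=(M1−M0)/(6·2)=-61/340, b=Δ0−h0·(2M0+M1)/6=717/170
seg 1: a=5, c=M1/2=-183/170, d=(M2−M1)/(6·3)=212/2295, b=Δ1−h1·(2M1+M2)/6=351/170
seg 2: a=4, c=M2/2=-25/102, d=(M3−M2)/(6·3)=247/2295, b=Δ2−h2·(2M2+M3)/6=-19/10
seg 3: a=-1, c=M3/2=123/170, d=(M4−M3)/(6·2)=-41/340, b=Δ3−h3·(2M3+M4)/6=-79/170
t_q=17/2 → seg 3, τ=1/2; S=-1+-79/170·τ+123/170·τ²+-41/340·τ³=-2901/2720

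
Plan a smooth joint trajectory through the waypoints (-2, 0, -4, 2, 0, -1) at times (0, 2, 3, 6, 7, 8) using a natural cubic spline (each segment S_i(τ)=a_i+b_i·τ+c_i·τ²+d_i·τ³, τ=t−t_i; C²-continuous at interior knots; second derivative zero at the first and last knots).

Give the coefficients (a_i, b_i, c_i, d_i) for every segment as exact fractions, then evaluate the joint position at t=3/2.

  seg 0: a=-2 b=3835/1241 c=0 d=-1297/2482
  seg 1: a=0 b=-3947/1241 c=-3891/1241 d=2874/1241
  seg 2: a=-4 b=-3107/1241 c=4731/1241 d=-956/1241
  seg 3: a=2 b=-533/1241 c=-3873/1241 d=1924/1241
  seg 4: a=0 b=-2507/1241 c=1899/1241 d=-633/1241
S(3/2) = 17309/19856

Δ: Δ0=1, Δ1=-4, Δ2=2, Δ3=-2, Δ4=-1
row 1: diag=6, rhs=-30; c'=1/6, d'=-5
row 2: denom=8−1·1/6=47/6; d'=(36−1·-5)/(47/6)=246/47
row 3: denom=8−3·18/47=322/47; d'=(-24−3·246/47)/(322/47)=-933/161
row 4: denom=4−1·47/322=1241/322; d'=(6−1·-933/161)/(1241/322)=3798/1241
back: M4=3798/1241
back: M3=-933/161−47/322·3798/1241=-7746/1241
back: M2=246/47−18/47·-7746/1241=9462/1241
back: M1=-5−1/6·9462/1241=-7782/1241
M: M0=0, M1=-7782/1241, M2=9462/1241, M3=-7746/1241, M4=3798/1241, M5=0
seg 0: a=-2, c=M0/2=0, d=(M1−M0)/(6·2)=-1297/2482, b=Δ0−h0·(2M0+M1)/6=3835/1241
seg 1: a=0, c=M1/2=-3891/1241, d=(M2−M1)/(6·1)=2874/1241, b=Δ1−h1·(2M1+M2)/6=-3947/1241
seg 2: a=-4, c=M2/2=4731/1241, d=(M3−M2)/(6·3)=-956/1241, b=Δ2−h2·(2M2+M3)/6=-3107/1241
seg 3: a=2, c=M3/2=-3873/1241, d=(M4−M3)/(6·1)=1924/1241, b=Δ3−h3·(2M3+M4)/6=-533/1241
seg 4: a=0, c=M4/2=1899/1241, d=(M5−M4)/(6·1)=-633/1241, b=Δ4−h4·(2M4+M5)/6=-2507/1241
t_q=3/2 → seg 0, τ=3/2; S=-2+3835/1241·τ+0·τ²+-1297/2482·τ³=17309/19856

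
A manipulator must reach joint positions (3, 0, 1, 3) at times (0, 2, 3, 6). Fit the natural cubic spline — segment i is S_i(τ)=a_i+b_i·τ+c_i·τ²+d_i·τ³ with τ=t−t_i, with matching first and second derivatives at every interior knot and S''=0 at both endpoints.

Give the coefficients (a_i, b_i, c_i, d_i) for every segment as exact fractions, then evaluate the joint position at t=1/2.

  seg 0: a=3 b=-667/282 c=0 d=61/282
  seg 1: a=0 b=65/282 c=61/47 d=-149/282
  seg 2: a=1 b=175/141 c=-27/94 d=3/94
S(1/2) = 1387/752

Δ: Δ0=-3/2, Δ1=1, Δ2=2/3
row 1: diag=6, rhs=15; c'=1/6, d'=5/2
row 2: denom=8−1·1/6=47/6; d'=(-2−1·5/2)/(47/6)=-27/47
back: M2=-27/47
back: M1=5/2−1/6·-27/47=122/47
M: M0=0, M1=122/47, M2=-27/47, M3=0
seg 0: a=3, c=M0/2=0, d=(M1−M0)/(6·2)=61/282, b=Δ0−h0·(2M0+M1)/6=-667/282
seg 1: a=0, c=M1/2=61/47, d=(M2−M1)/(6·1)=-149/282, b=Δ1−h1·(2M1+M2)/6=65/282
seg 2: a=1, c=M2/2=-27/94, d=(M3−M2)/(6·3)=3/94, b=Δ2−h2·(2M2+M3)/6=175/141
t_q=1/2 → seg 0, τ=1/2; S=3+-667/282·τ+0·τ²+61/282·τ³=1387/752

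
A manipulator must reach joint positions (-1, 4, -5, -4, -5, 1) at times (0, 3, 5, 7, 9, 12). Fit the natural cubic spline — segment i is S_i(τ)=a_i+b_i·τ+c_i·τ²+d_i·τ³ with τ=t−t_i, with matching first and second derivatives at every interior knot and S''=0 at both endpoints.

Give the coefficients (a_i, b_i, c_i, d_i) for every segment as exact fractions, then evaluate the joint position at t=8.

Δ: Δ0=5/3, Δ1=-9/2, Δ2=1/2, Δ3=-1/2, Δ4=2
row 1: diag=10, rhs=-37; c'=1/5, d'=-37/10
row 2: denom=8−2·1/5=38/5; d'=(30−2·-37/10)/(38/5)=187/38
row 3: denom=8−2·5/19=142/19; d'=(-6−2·187/38)/(142/19)=-301/142
row 4: denom=10−2·19/71=672/71; d'=(15−2·-301/142)/(672/71)=683/336
back: M4=683/336
back: M3=-301/142−19/71·683/336=-895/336
back: M2=187/38−5/19·-895/336=1889/336
back: M1=-37/10−1/5·1889/336=-1621/336
M: M0=0, M1=-1621/336, M2=1889/336, M3=-895/336, M4=683/336, M5=0
seg 0: a=-1, c=M0/2=0, d=(M1−M0)/(6·3)=-1621/6048, b=Δ0−h0·(2M0+M1)/6=2741/672
seg 1: a=4, c=M1/2=-1621/672, d=(M2−M1)/(6·2)=195/224, b=Δ1−h1·(2M1+M2)/6=-1061/336
seg 2: a=-5, c=M2/2=1889/672, d=(M3−M2)/(6·2)=-29/42, b=Δ2−h2·(2M2+M3)/6=-793/336
seg 3: a=-4, c=M3/2=-895/672, d=(M4−M3)/(6·2)=263/672, b=Δ3−h3·(2M3+M4)/6=67/112
seg 4: a=-5, c=M4/2=683/672, d=(M5−M4)/(6·3)=-683/6048, b=Δ4−h4·(2M4+M5)/6=-11/336
t_q=8 → seg 3, τ=1; S=-4+67/112·τ+-895/672·τ²+263/672·τ³=-1459/336

  seg 0: a=-1 b=2741/672 c=0 d=-1621/6048
  seg 1: a=4 b=-1061/336 c=-1621/672 d=195/224
  seg 2: a=-5 b=-793/336 c=1889/672 d=-29/42
  seg 3: a=-4 b=67/112 c=-895/672 d=263/672
  seg 4: a=-5 b=-11/336 c=683/672 d=-683/6048
S(8) = -1459/336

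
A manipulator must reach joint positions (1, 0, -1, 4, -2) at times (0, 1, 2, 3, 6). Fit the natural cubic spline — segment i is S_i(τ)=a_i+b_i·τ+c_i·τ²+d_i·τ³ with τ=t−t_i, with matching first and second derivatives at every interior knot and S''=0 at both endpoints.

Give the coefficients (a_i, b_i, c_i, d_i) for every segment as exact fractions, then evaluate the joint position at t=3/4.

  seg 0: a=1 b=-61/116 c=0 d=-55/116
  seg 1: a=0 b=-113/58 c=-165/116 d=275/116
  seg 2: a=-1 b=269/116 c=165/29 d=-349/116
  seg 3: a=4 b=271/58 c=-387/116 d=43/116
S(3/4) = 3011/7424

Δ: Δ0=-1, Δ1=-1, Δ2=5, Δ3=-2
row 1: diag=4, rhs=0; c'=1/4, d'=0
row 2: denom=4−1·1/4=15/4; d'=(36−1·0)/(15/4)=48/5
row 3: denom=8−1·4/15=116/15; d'=(-42−1·48/5)/(116/15)=-387/58
back: M3=-387/58
back: M2=48/5−4/15·-387/58=330/29
back: M1=0−1/4·330/29=-165/58
M: M0=0, M1=-165/58, M2=330/29, M3=-387/58, M4=0
seg 0: a=1, c=M0/2=0, d=(M1−M0)/(6·1)=-55/116, b=Δ0−h0·(2M0+M1)/6=-61/116
seg 1: a=0, c=M1/2=-165/116, d=(M2−M1)/(6·1)=275/116, b=Δ1−h1·(2M1+M2)/6=-113/58
seg 2: a=-1, c=M2/2=165/29, d=(M3−M2)/(6·1)=-349/116, b=Δ2−h2·(2M2+M3)/6=269/116
seg 3: a=4, c=M3/2=-387/116, d=(M4−M3)/(6·3)=43/116, b=Δ3−h3·(2M3+M4)/6=271/58
t_q=3/4 → seg 0, τ=3/4; S=1+-61/116·τ+0·τ²+-55/116·τ³=3011/7424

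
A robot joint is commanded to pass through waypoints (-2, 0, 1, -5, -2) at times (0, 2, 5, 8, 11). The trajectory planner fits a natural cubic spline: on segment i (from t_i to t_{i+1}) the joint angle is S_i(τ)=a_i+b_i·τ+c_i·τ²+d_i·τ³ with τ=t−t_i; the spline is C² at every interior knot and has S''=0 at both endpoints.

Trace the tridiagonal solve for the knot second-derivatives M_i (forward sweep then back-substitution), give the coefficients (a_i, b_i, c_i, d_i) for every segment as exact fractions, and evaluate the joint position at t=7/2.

Δ: Δ0=1, Δ1=1/3, Δ2=-2, Δ3=1
row 1: diag=10, rhs=-4; c'=3/10, d'=-2/5
row 2: denom=12−3·3/10=111/10; d'=(-14−3·-2/5)/(111/10)=-128/111
row 3: denom=12−3·10/37=414/37; d'=(18−3·-128/111)/(414/37)=397/207
back: M3=397/207
back: M2=-128/111−10/37·397/207=-346/207
back: M1=-2/5−3/10·-346/207=7/69
M: M0=0, M1=7/69, M2=-346/207, M3=397/207, M4=0
seg 0: a=-2, c=M0/2=0, d=(M1−M0)/(6·2)=7/828, b=Δ0−h0·(2M0+M1)/6=200/207
seg 1: a=0, c=M1/2=7/138, d=(M2−M1)/(6·3)=-367/3726, b=Δ1−h1·(2M1+M2)/6=221/207
seg 2: a=1, c=M2/2=-173/207, d=(M3−M2)/(6·3)=743/3726, b=Δ2−h2·(2M2+M3)/6=-533/414
seg 3: a=-5, c=M3/2=397/414, d=(M4−M3)/(6·3)=-397/3726, b=Δ3−h3·(2M3+M4)/6=-190/207
t_q=7/2 → seg 1, τ=3/2; S=0+221/207·τ+7/138·τ²+-367/3726·τ³=509/368

  seg 0: a=-2 b=200/207 c=0 d=7/828
  seg 1: a=0 b=221/207 c=7/138 d=-367/3726
  seg 2: a=1 b=-533/414 c=-173/207 d=743/3726
  seg 3: a=-5 b=-190/207 c=397/414 d=-397/3726
S(7/2) = 509/368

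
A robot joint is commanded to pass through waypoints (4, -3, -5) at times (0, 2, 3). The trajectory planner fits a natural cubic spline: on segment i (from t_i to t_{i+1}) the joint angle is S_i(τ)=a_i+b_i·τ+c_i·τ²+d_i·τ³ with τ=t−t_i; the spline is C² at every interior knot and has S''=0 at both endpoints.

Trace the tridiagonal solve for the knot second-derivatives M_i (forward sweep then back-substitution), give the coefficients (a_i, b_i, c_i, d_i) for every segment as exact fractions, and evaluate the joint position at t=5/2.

  seg 0: a=4 b=-4 c=0 d=1/8
  seg 1: a=-3 b=-5/2 c=3/4 d=-1/4
S(5/2) = -131/32

Δ: Δ0=-7/2, Δ1=-2
row 1: diag=6, rhs=9; c'=1/6, d'=3/2
back: M1=3/2
M: M0=0, M1=3/2, M2=0
seg 0: a=4, c=M0/2=0, d=(M1−M0)/(6·2)=1/8, b=Δ0−h0·(2M0+M1)/6=-4
seg 1: a=-3, c=M1/2=3/4, d=(M2−M1)/(6·1)=-1/4, b=Δ1−h1·(2M1+M2)/6=-5/2
t_q=5/2 → seg 1, τ=1/2; S=-3+-5/2·τ+3/4·τ²+-1/4·τ³=-131/32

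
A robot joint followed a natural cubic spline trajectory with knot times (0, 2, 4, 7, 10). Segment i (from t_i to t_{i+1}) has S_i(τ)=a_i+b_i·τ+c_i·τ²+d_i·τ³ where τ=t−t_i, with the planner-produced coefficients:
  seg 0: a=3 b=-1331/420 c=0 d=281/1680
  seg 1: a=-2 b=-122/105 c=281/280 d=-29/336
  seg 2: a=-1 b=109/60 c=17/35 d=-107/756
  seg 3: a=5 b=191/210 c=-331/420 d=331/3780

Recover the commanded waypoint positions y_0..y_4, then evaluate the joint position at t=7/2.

y_0 = S_0(0) = a_0 = 3
y_1 = S_1(0) = a_1 = -2
y_2 = S_2(0) = a_2 = -1
y_3 = S_3(0) = a_3 = 5
y_4 = S_3(3) = 3
t_q=7/2 is in segment 1 (τ=3/2); S_1(τ)=-7957/4480

y_0=3 y_1=-2 y_2=-1 y_3=5 y_4=3
S(7/2) = -7957/4480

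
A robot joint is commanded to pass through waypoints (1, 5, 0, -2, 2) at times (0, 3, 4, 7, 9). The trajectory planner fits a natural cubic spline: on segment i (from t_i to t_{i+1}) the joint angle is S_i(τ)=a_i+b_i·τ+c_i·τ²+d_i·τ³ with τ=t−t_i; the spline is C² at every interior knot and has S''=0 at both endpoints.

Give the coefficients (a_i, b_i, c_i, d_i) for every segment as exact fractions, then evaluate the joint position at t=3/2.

Δ: Δ0=4/3, Δ1=-5, Δ2=-2/3, Δ3=2
row 1: diag=8, rhs=-38; c'=1/8, d'=-19/4
row 2: denom=8−1·1/8=63/8; d'=(26−1·-19/4)/(63/8)=82/21
row 3: denom=10−3·8/21=62/7; d'=(16−3·82/21)/(62/7)=15/31
back: M3=15/31
back: M2=82/21−8/21·15/31=346/93
back: M1=-19/4−1/8·346/93=-485/93
M: M0=0, M1=-485/93, M2=346/93, M3=15/31, M4=0
seg 0: a=1, c=M0/2=0, d=(M1−M0)/(6·3)=-485/1674, b=Δ0−h0·(2M0+M1)/6=733/186
seg 1: a=5, c=M1/2=-485/186, d=(M2−M1)/(6·1)=277/186, b=Δ1−h1·(2M1+M2)/6=-361/93
seg 2: a=0, c=M2/2=173/93, d=(M3−M2)/(6·3)=-301/1674, b=Δ2−h2·(2M2+M3)/6=-287/62
seg 3: a=-2, c=M3/2=15/62, d=(M4−M3)/(6·2)=-5/124, b=Δ3−h3·(2M3+M4)/6=52/31
t_q=3/2 → seg 0, τ=3/2; S=1+733/186·τ+0·τ²+-485/1674·τ³=2943/496

  seg 0: a=1 b=733/186 c=0 d=-485/1674
  seg 1: a=5 b=-361/93 c=-485/186 d=277/186
  seg 2: a=0 b=-287/62 c=173/93 d=-301/1674
  seg 3: a=-2 b=52/31 c=15/62 d=-5/124
S(3/2) = 2943/496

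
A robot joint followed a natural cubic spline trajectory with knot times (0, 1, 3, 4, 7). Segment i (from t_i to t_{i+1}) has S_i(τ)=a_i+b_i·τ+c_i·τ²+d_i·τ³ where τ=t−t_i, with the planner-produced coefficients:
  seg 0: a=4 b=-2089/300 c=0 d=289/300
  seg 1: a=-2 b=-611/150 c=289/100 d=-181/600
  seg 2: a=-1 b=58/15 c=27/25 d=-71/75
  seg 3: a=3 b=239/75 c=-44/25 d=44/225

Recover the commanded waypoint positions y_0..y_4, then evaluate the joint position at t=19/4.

y_0=4 y_1=-2 y_2=-1 y_3=3 y_4=2
S(19/4) = 1793/400

y_0 = S_0(0) = a_0 = 4
y_1 = S_1(0) = a_1 = -2
y_2 = S_2(0) = a_2 = -1
y_3 = S_3(0) = a_3 = 3
y_4 = S_3(3) = 2
t_q=19/4 is in segment 3 (τ=3/4); S_3(τ)=1793/400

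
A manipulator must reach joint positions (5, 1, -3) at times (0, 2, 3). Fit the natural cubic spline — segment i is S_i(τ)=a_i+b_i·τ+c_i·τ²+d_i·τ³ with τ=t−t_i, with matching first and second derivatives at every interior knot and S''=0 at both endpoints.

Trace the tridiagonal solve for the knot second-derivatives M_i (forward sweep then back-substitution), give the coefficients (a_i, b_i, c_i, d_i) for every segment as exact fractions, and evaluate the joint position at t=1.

Δ: Δ0=-2, Δ1=-4
row 1: diag=6, rhs=-12; c'=1/6, d'=-2
back: M1=-2
M: M0=0, M1=-2, M2=0
seg 0: a=5, c=M0/2=0, d=(M1−M0)/(6·2)=-1/6, b=Δ0−h0·(2M0+M1)/6=-4/3
seg 1: a=1, c=M1/2=-1, d=(M2−M1)/(6·1)=1/3, b=Δ1−h1·(2M1+M2)/6=-10/3
t_q=1 → seg 0, τ=1; S=5+-4/3·τ+0·τ²+-1/6·τ³=7/2

  seg 0: a=5 b=-4/3 c=0 d=-1/6
  seg 1: a=1 b=-10/3 c=-1 d=1/3
S(1) = 7/2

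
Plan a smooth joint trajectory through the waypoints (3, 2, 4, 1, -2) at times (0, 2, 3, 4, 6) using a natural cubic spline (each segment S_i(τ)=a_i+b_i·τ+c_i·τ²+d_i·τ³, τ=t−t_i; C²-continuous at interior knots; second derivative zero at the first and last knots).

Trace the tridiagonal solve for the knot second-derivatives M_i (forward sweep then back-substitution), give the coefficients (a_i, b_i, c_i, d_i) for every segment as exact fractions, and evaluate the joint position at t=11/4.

Δ: Δ0=-1/2, Δ1=2, Δ2=-3, Δ3=-3/2
row 1: diag=6, rhs=15; c'=1/6, d'=5/2
row 2: denom=4−1·1/6=23/6; d'=(-30−1·5/2)/(23/6)=-195/23
row 3: denom=6−1·6/23=132/23; d'=(9−1·-195/23)/(132/23)=67/22
back: M3=67/22
back: M2=-195/23−6/23·67/22=-102/11
back: M1=5/2−1/6·-102/11=89/22
M: M0=0, M1=89/22, M2=-102/11, M3=67/22, M4=0
seg 0: a=3, c=M0/2=0, d=(M1−M0)/(6·2)=89/264, b=Δ0−h0·(2M0+M1)/6=-61/33
seg 1: a=2, c=M1/2=89/44, d=(M2−M1)/(6·1)=-293/132, b=Δ1−h1·(2M1+M2)/6=145/66
seg 2: a=4, c=M2/2=-51/11, d=(M3−M2)/(6·1)=271/132, b=Δ2−h2·(2M2+M3)/6=-5/12
seg 3: a=1, c=M3/2=67/44, d=(M4−M3)/(6·2)=-67/264, b=Δ3−h3·(2M3+M4)/6=-233/66
t_q=11/4 → seg 1, τ=3/4; S=2+145/66·τ+89/44·τ²+-293/132·τ³=10839/2816

  seg 0: a=3 b=-61/33 c=0 d=89/264
  seg 1: a=2 b=145/66 c=89/44 d=-293/132
  seg 2: a=4 b=-5/12 c=-51/11 d=271/132
  seg 3: a=1 b=-233/66 c=67/44 d=-67/264
S(11/4) = 10839/2816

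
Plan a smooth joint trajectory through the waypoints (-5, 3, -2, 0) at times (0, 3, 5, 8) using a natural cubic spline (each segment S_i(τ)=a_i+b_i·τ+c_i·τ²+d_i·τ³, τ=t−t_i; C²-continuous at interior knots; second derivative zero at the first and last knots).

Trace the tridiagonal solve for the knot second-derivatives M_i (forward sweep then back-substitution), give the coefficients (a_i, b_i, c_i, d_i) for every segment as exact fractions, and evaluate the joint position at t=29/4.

  seg 0: a=-5 b=215/48 c=0 d=-29/144
  seg 1: a=3 b=-23/24 c=-29/16 d=25/48
  seg 2: a=-2 b=-47/24 c=21/16 d=-7/48
S(29/4) = -1457/1024

Δ: Δ0=8/3, Δ1=-5/2, Δ2=2/3
row 1: diag=10, rhs=-31; c'=1/5, d'=-31/10
row 2: denom=10−2·1/5=48/5; d'=(19−2·-31/10)/(48/5)=21/8
back: M2=21/8
back: M1=-31/10−1/5·21/8=-29/8
M: M0=0, M1=-29/8, M2=21/8, M3=0
seg 0: a=-5, c=M0/2=0, d=(M1−M0)/(6·3)=-29/144, b=Δ0−h0·(2M0+M1)/6=215/48
seg 1: a=3, c=M1/2=-29/16, d=(M2−M1)/(6·2)=25/48, b=Δ1−h1·(2M1+M2)/6=-23/24
seg 2: a=-2, c=M2/2=21/16, d=(M3−M2)/(6·3)=-7/48, b=Δ2−h2·(2M2+M3)/6=-47/24
t_q=29/4 → seg 2, τ=9/4; S=-2+-47/24·τ+21/16·τ²+-7/48·τ³=-1457/1024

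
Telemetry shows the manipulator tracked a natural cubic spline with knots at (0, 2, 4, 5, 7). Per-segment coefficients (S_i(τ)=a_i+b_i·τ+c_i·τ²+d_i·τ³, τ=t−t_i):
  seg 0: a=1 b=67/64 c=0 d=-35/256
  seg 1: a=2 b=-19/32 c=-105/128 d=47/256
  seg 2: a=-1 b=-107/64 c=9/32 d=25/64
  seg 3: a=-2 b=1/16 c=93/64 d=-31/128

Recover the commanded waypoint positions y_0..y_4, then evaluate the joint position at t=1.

y_0 = S_0(0) = a_0 = 1
y_1 = S_1(0) = a_1 = 2
y_2 = S_2(0) = a_2 = -1
y_3 = S_3(0) = a_3 = -2
y_4 = S_3(2) = 2
t_q=1 is in segment 0 (τ=1); S_0(τ)=489/256

y_0=1 y_1=2 y_2=-1 y_3=-2 y_4=2
S(1) = 489/256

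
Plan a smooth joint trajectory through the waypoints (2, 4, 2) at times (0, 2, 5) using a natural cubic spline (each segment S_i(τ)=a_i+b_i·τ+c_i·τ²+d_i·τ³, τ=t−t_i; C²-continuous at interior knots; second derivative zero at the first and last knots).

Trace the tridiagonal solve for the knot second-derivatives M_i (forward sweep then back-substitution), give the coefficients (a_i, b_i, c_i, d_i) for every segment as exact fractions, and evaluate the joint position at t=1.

  seg 0: a=2 b=4/3 c=0 d=-1/12
  seg 1: a=4 b=1/3 c=-1/2 d=1/18
S(1) = 13/4

Δ: Δ0=1, Δ1=-2/3
row 1: diag=10, rhs=-10; c'=3/10, d'=-1
back: M1=-1
M: M0=0, M1=-1, M2=0
seg 0: a=2, c=M0/2=0, d=(M1−M0)/(6·2)=-1/12, b=Δ0−h0·(2M0+M1)/6=4/3
seg 1: a=4, c=M1/2=-1/2, d=(M2−M1)/(6·3)=1/18, b=Δ1−h1·(2M1+M2)/6=1/3
t_q=1 → seg 0, τ=1; S=2+4/3·τ+0·τ²+-1/12·τ³=13/4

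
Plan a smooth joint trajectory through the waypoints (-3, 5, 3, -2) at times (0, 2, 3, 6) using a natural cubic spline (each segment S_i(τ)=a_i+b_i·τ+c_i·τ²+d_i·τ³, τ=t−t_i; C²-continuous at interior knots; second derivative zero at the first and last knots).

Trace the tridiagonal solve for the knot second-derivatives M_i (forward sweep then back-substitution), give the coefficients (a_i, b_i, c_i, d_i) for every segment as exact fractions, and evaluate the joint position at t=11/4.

  seg 0: a=-3 b=854/141 c=0 d=-145/282
  seg 1: a=5 b=-16/141 c=-145/47 d=169/141
  seg 2: a=3 b=-379/141 c=24/47 d=-8/141
S(11/4) = 11085/3008

Δ: Δ0=4, Δ1=-2, Δ2=-5/3
row 1: diag=6, rhs=-36; c'=1/6, d'=-6
row 2: denom=8−1·1/6=47/6; d'=(2−1·-6)/(47/6)=48/47
back: M2=48/47
back: M1=-6−1/6·48/47=-290/47
M: M0=0, M1=-290/47, M2=48/47, M3=0
seg 0: a=-3, c=M0/2=0, d=(M1−M0)/(6·2)=-145/282, b=Δ0−h0·(2M0+M1)/6=854/141
seg 1: a=5, c=M1/2=-145/47, d=(M2−M1)/(6·1)=169/141, b=Δ1−h1·(2M1+M2)/6=-16/141
seg 2: a=3, c=M2/2=24/47, d=(M3−M2)/(6·3)=-8/141, b=Δ2−h2·(2M2+M3)/6=-379/141
t_q=11/4 → seg 1, τ=3/4; S=5+-16/141·τ+-145/47·τ²+169/141·τ³=11085/3008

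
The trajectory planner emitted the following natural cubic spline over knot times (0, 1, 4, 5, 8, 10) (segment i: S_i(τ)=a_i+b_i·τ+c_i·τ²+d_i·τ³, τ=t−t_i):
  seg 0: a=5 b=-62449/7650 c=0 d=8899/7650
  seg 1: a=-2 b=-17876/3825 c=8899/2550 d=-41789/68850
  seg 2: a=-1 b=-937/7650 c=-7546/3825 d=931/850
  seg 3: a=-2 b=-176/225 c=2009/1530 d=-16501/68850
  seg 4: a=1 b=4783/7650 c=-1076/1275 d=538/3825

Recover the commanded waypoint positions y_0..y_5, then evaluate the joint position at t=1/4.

y_0=5 y_1=-2 y_2=-1 y_3=-2 y_4=1 y_5=0
S(1/4) = 97181/32640

y_0 = S_0(0) = a_0 = 5
y_1 = S_1(0) = a_1 = -2
y_2 = S_2(0) = a_2 = -1
y_3 = S_3(0) = a_3 = -2
y_4 = S_4(0) = a_4 = 1
y_5 = S_4(2) = 0
t_q=1/4 is in segment 0 (τ=1/4); S_0(τ)=97181/32640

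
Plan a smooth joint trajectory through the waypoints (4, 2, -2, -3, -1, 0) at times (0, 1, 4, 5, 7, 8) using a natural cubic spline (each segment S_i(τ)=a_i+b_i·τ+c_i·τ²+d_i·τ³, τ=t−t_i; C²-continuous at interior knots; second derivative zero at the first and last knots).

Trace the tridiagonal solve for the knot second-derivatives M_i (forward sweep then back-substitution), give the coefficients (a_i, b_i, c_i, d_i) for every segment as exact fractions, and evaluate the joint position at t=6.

  seg 0: a=4 b=-674/321 c=0 d=32/321
  seg 1: a=2 b=-578/321 c=32/107 d=-46/963
  seg 2: a=-2 b=-416/321 c=-14/107 d=137/321
  seg 3: a=-3 b=-89/321 c=123/107 d=-82/321
  seg 4: a=-1 b=403/321 c=-41/107 d=41/321
S(6) = -255/107

Δ: Δ0=-2, Δ1=-4/3, Δ2=-1, Δ3=1, Δ4=1
row 1: diag=8, rhs=4; c'=3/8, d'=1/2
row 2: denom=8−3·3/8=55/8; d'=(2−3·1/2)/(55/8)=4/55
row 3: denom=6−1·8/55=322/55; d'=(12−1·4/55)/(322/55)=328/161
row 4: denom=6−2·55/161=856/161; d'=(0−2·328/161)/(856/161)=-82/107
back: M4=-82/107
back: M3=328/161−55/161·-82/107=246/107
back: M2=4/55−8/55·246/107=-28/107
back: M1=1/2−3/8·-28/107=64/107
M: M0=0, M1=64/107, M2=-28/107, M3=246/107, M4=-82/107, M5=0
seg 0: a=4, c=M0/2=0, d=(M1−M0)/(6·1)=32/321, b=Δ0−h0·(2M0+M1)/6=-674/321
seg 1: a=2, c=M1/2=32/107, d=(M2−M1)/(6·3)=-46/963, b=Δ1−h1·(2M1+M2)/6=-578/321
seg 2: a=-2, c=M2/2=-14/107, d=(M3−M2)/(6·1)=137/321, b=Δ2−h2·(2M2+M3)/6=-416/321
seg 3: a=-3, c=M3/2=123/107, d=(M4−M3)/(6·2)=-82/321, b=Δ3−h3·(2M3+M4)/6=-89/321
seg 4: a=-1, c=M4/2=-41/107, d=(M5−M4)/(6·1)=41/321, b=Δ4−h4·(2M4+M5)/6=403/321
t_q=6 → seg 3, τ=1; S=-3+-89/321·τ+123/107·τ²+-82/321·τ³=-255/107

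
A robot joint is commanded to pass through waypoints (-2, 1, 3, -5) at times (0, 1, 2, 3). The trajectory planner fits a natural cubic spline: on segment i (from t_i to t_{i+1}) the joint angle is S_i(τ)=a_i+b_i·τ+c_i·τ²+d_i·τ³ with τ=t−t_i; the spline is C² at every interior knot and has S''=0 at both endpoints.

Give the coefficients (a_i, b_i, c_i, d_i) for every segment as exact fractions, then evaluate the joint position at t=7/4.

Δ: Δ0=3, Δ1=2, Δ2=-8
row 1: diag=4, rhs=-6; c'=1/4, d'=-3/2
row 2: denom=4−1·1/4=15/4; d'=(-60−1·-3/2)/(15/4)=-78/5
back: M2=-78/5
back: M1=-3/2−1/4·-78/5=12/5
M: M0=0, M1=12/5, M2=-78/5, M3=0
seg 0: a=-2, c=M0/2=0, d=(M1−M0)/(6·1)=2/5, b=Δ0−h0·(2M0+M1)/6=13/5
seg 1: a=1, c=M1/2=6/5, d=(M2−M1)/(6·1)=-3, b=Δ1−h1·(2M1+M2)/6=19/5
seg 2: a=3, c=M2/2=-39/5, d=(M3−M2)/(6·1)=13/5, b=Δ2−h2·(2M2+M3)/6=-14/5
t_q=7/4 → seg 1, τ=3/4; S=1+19/5·τ+6/5·τ²+-3·τ³=1043/320

  seg 0: a=-2 b=13/5 c=0 d=2/5
  seg 1: a=1 b=19/5 c=6/5 d=-3
  seg 2: a=3 b=-14/5 c=-39/5 d=13/5
S(7/4) = 1043/320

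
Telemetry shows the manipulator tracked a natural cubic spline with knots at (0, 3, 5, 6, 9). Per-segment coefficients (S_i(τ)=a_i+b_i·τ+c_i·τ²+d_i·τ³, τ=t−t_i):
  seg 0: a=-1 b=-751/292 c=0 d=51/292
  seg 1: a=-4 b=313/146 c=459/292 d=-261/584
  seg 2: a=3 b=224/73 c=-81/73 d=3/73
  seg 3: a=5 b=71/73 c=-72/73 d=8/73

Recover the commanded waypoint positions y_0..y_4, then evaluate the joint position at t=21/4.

y_0=-1 y_1=-4 y_2=3 y_3=5 y_4=2
S(21/4) = 17279/4672

y_0 = S_0(0) = a_0 = -1
y_1 = S_1(0) = a_1 = -4
y_2 = S_2(0) = a_2 = 3
y_3 = S_3(0) = a_3 = 5
y_4 = S_3(3) = 2
t_q=21/4 is in segment 2 (τ=1/4); S_2(τ)=17279/4672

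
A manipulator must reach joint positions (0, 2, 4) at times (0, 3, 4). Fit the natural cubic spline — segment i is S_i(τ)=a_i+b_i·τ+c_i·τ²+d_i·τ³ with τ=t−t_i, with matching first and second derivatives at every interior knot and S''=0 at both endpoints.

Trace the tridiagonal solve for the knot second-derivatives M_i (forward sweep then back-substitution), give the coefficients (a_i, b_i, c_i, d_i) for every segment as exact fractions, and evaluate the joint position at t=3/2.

  seg 0: a=0 b=1/6 c=0 d=1/18
  seg 1: a=2 b=5/3 c=1/2 d=-1/6
S(3/2) = 7/16

Δ: Δ0=2/3, Δ1=2
row 1: diag=8, rhs=8; c'=1/8, d'=1
back: M1=1
M: M0=0, M1=1, M2=0
seg 0: a=0, c=M0/2=0, d=(M1−M0)/(6·3)=1/18, b=Δ0−h0·(2M0+M1)/6=1/6
seg 1: a=2, c=M1/2=1/2, d=(M2−M1)/(6·1)=-1/6, b=Δ1−h1·(2M1+M2)/6=5/3
t_q=3/2 → seg 0, τ=3/2; S=0+1/6·τ+0·τ²+1/18·τ³=7/16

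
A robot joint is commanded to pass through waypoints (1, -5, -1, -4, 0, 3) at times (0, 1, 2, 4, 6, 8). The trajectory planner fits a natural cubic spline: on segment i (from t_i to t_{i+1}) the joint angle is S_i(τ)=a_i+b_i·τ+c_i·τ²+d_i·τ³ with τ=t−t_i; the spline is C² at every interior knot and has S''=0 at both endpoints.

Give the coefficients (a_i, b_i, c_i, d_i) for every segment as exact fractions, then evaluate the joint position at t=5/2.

Δ: Δ0=-6, Δ1=4, Δ2=-3/2, Δ3=2, Δ4=3/2
row 1: diag=4, rhs=60; c'=1/4, d'=15
row 2: denom=6−1·1/4=23/4; d'=(-33−1·15)/(23/4)=-192/23
row 3: denom=8−2·8/23=168/23; d'=(21−2·-192/23)/(168/23)=289/56
row 4: denom=8−2·23/84=313/42; d'=(-3−2·289/56)/(313/42)=-1119/626
back: M4=-1119/626
back: M3=289/56−23/84·-1119/626=3537/626
back: M2=-192/23−8/23·3537/626=-3228/313
back: M1=15−1/4·-3228/313=5502/313
M: M0=0, M1=5502/313, M2=-3228/313, M3=3537/626, M4=-1119/626, M5=0
seg 0: a=1, c=M0/2=0, d=(M1−M0)/(6·1)=917/313, b=Δ0−h0·(2M0+M1)/6=-2795/313
seg 1: a=-5, c=M1/2=2751/313, d=(M2−M1)/(6·1)=-1455/313, b=Δ1−h1·(2M1+M2)/6=-44/313
seg 2: a=-1, c=M2/2=-1614/313, d=(M3−M2)/(6·2)=3331/2504, b=Δ2−h2·(2M2+M3)/6=1093/313
seg 3: a=-4, c=M3/2=3537/1252, d=(M4−M3)/(6·2)=-194/313, b=Δ3−h3·(2M3+M4)/6=-733/626
seg 4: a=0, c=M4/2=-1119/1252, d=(M5−M4)/(6·2)=373/2504, b=Δ4−h4·(2M4+M5)/6=1685/626
t_q=5/2 → seg 2, τ=1/2; S=-1+1093/313·τ+-1614/313·τ²+3331/2504·τ³=-7549/20032

  seg 0: a=1 b=-2795/313 c=0 d=917/313
  seg 1: a=-5 b=-44/313 c=2751/313 d=-1455/313
  seg 2: a=-1 b=1093/313 c=-1614/313 d=3331/2504
  seg 3: a=-4 b=-733/626 c=3537/1252 d=-194/313
  seg 4: a=0 b=1685/626 c=-1119/1252 d=373/2504
S(5/2) = -7549/20032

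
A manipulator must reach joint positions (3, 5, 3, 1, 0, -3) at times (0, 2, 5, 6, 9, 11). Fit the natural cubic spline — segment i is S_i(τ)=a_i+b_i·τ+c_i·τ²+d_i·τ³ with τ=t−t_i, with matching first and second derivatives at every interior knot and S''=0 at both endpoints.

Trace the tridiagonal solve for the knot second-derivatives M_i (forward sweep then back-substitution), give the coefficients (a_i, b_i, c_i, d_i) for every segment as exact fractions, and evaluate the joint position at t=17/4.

  seg 0: a=3 b=6112/4941 c=0 d=-1171/19764
  seg 1: a=5 b=2599/4941 c=-1171/3294 d=-1247/88938
  seg 2: a=3 b=-19621/9882 c=-2380/4941 d=57/122
  seg 3: a=1 b=-7645/4941 c=9091/9882 d=-15277/88938
  seg 4: a=0 b=-6575/9882 c=-1031/1647 d=1031/9882
S(17/4) = 296837/70272

Δ: Δ0=1, Δ1=-2/3, Δ2=-2, Δ3=-1/3, Δ4=-3/2
row 1: diag=10, rhs=-10; c'=3/10, d'=-1
row 2: denom=8−3·3/10=71/10; d'=(-8−3·-1)/(71/10)=-50/71
row 3: denom=8−1·10/71=558/71; d'=(10−1·-50/71)/(558/71)=380/279
row 4: denom=10−3·71/186=549/62; d'=(-7−3·380/279)/(549/62)=-2062/1647
back: M4=-2062/1647
back: M3=380/279−71/186·-2062/1647=9091/4941
back: M2=-50/71−10/71·9091/4941=-4760/4941
back: M1=-1−3/10·-4760/4941=-1171/1647
M: M0=0, M1=-1171/1647, M2=-4760/4941, M3=9091/4941, M4=-2062/1647, M5=0
seg 0: a=3, c=M0/2=0, d=(M1−M0)/(6·2)=-1171/19764, b=Δ0−h0·(2M0+M1)/6=6112/4941
seg 1: a=5, c=M1/2=-1171/3294, d=(M2−M1)/(6·3)=-1247/88938, b=Δ1−h1·(2M1+M2)/6=2599/4941
seg 2: a=3, c=M2/2=-2380/4941, d=(M3−M2)/(6·1)=57/122, b=Δ2−h2·(2M2+M3)/6=-19621/9882
seg 3: a=1, c=M3/2=9091/9882, d=(M4−M3)/(6·3)=-15277/88938, b=Δ3−h3·(2M3+M4)/6=-7645/4941
seg 4: a=0, c=M4/2=-1031/1647, d=(M5−M4)/(6·2)=1031/9882, b=Δ4−h4·(2M4+M5)/6=-6575/9882
t_q=17/4 → seg 1, τ=9/4; S=5+2599/4941·τ+-1171/3294·τ²+-1247/88938·τ³=296837/70272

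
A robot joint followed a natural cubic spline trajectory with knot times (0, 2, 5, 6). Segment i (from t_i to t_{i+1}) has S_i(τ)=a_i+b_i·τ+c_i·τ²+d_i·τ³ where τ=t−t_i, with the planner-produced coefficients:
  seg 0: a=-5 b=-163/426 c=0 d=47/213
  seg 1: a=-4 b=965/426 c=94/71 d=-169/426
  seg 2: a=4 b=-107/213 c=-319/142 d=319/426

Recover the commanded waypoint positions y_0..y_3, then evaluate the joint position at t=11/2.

y_0=-5 y_1=-4 y_2=4 y_3=2
S(11/2) = 3727/1136

y_0 = S_0(0) = a_0 = -5
y_1 = S_1(0) = a_1 = -4
y_2 = S_2(0) = a_2 = 4
y_3 = S_2(1) = 2
t_q=11/2 is in segment 2 (τ=1/2); S_2(τ)=3727/1136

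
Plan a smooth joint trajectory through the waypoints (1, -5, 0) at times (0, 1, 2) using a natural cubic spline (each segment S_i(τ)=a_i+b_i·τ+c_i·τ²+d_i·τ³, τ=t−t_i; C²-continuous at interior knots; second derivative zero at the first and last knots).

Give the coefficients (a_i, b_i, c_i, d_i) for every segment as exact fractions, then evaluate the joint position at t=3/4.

  seg 0: a=1 b=-35/4 c=0 d=11/4
  seg 1: a=-5 b=-1/2 c=33/4 d=-11/4
S(3/4) = -1127/256

Δ: Δ0=-6, Δ1=5
row 1: diag=4, rhs=66; c'=1/4, d'=33/2
back: M1=33/2
M: M0=0, M1=33/2, M2=0
seg 0: a=1, c=M0/2=0, d=(M1−M0)/(6·1)=11/4, b=Δ0−h0·(2M0+M1)/6=-35/4
seg 1: a=-5, c=M1/2=33/4, d=(M2−M1)/(6·1)=-11/4, b=Δ1−h1·(2M1+M2)/6=-1/2
t_q=3/4 → seg 0, τ=3/4; S=1+-35/4·τ+0·τ²+11/4·τ³=-1127/256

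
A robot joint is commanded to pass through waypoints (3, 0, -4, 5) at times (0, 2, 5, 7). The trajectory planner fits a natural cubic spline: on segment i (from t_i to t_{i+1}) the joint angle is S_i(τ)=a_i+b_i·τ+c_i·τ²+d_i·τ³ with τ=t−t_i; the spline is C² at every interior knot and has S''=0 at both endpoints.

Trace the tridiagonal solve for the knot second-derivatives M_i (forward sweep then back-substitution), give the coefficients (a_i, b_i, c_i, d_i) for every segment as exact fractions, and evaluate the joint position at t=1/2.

  seg 0: a=3 b=-629/546 c=0 d=-95/1092
  seg 1: a=0 b=-1199/546 c=-95/182 d=17/63
  seg 2: a=-4 b=1069/546 c=347/182 d=-347/1092
S(1/2) = 7027/2912

Δ: Δ0=-3/2, Δ1=-4/3, Δ2=9/2
row 1: diag=10, rhs=1; c'=3/10, d'=1/10
row 2: denom=10−3·3/10=91/10; d'=(35−3·1/10)/(91/10)=347/91
back: M2=347/91
back: M1=1/10−3/10·347/91=-95/91
M: M0=0, M1=-95/91, M2=347/91, M3=0
seg 0: a=3, c=M0/2=0, d=(M1−M0)/(6·2)=-95/1092, b=Δ0−h0·(2M0+M1)/6=-629/546
seg 1: a=0, c=M1/2=-95/182, d=(M2−M1)/(6·3)=17/63, b=Δ1−h1·(2M1+M2)/6=-1199/546
seg 2: a=-4, c=M2/2=347/182, d=(M3−M2)/(6·2)=-347/1092, b=Δ2−h2·(2M2+M3)/6=1069/546
t_q=1/2 → seg 0, τ=1/2; S=3+-629/546·τ+0·τ²+-95/1092·τ³=7027/2912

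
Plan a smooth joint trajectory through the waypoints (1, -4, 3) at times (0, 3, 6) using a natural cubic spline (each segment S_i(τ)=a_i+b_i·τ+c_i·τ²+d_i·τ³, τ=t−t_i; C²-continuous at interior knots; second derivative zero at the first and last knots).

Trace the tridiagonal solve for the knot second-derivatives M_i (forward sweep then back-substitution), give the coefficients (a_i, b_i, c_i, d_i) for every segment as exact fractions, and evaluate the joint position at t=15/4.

Δ: Δ0=-5/3, Δ1=7/3
row 1: diag=12, rhs=24; c'=1/4, d'=2
back: M1=2
M: M0=0, M1=2, M2=0
seg 0: a=1, c=M0/2=0, d=(M1−M0)/(6·3)=1/9, b=Δ0−h0·(2M0+M1)/6=-8/3
seg 1: a=-4, c=M1/2=1, d=(M2−M1)/(6·3)=-1/9, b=Δ1−h1·(2M1+M2)/6=1/3
t_q=15/4 → seg 1, τ=3/4; S=-4+1/3·τ+1·τ²+-1/9·τ³=-207/64

  seg 0: a=1 b=-8/3 c=0 d=1/9
  seg 1: a=-4 b=1/3 c=1 d=-1/9
S(15/4) = -207/64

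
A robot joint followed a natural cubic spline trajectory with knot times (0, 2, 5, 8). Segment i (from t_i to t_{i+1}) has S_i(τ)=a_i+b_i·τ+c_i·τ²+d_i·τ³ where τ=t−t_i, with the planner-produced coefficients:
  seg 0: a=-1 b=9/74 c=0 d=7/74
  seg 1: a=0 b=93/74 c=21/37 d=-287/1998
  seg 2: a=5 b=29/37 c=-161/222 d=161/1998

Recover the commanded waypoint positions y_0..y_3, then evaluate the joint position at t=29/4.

y_0=-1 y_1=0 y_2=5 y_3=3
S(29/4) = 18991/4736

y_0 = S_0(0) = a_0 = -1
y_1 = S_1(0) = a_1 = 0
y_2 = S_2(0) = a_2 = 5
y_3 = S_2(3) = 3
t_q=29/4 is in segment 2 (τ=9/4); S_2(τ)=18991/4736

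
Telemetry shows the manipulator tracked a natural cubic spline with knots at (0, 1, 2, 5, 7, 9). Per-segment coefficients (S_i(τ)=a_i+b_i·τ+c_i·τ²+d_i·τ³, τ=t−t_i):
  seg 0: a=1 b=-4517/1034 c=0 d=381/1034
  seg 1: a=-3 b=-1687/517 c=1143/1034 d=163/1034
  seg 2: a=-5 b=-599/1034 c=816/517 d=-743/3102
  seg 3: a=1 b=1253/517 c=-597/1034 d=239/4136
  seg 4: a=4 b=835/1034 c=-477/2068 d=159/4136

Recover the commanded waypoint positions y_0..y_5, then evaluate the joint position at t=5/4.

y_0 = S_0(0) = a_0 = 1
y_1 = S_1(0) = a_1 = -3
y_2 = S_2(0) = a_2 = -5
y_3 = S_3(0) = a_3 = 1
y_4 = S_4(0) = a_4 = 4
y_5 = S_4(2) = 5
t_q=5/4 is in segment 1 (τ=1/4); S_1(τ)=-247777/66176

y_0=1 y_1=-3 y_2=-5 y_3=1 y_4=4 y_5=5
S(5/4) = -247777/66176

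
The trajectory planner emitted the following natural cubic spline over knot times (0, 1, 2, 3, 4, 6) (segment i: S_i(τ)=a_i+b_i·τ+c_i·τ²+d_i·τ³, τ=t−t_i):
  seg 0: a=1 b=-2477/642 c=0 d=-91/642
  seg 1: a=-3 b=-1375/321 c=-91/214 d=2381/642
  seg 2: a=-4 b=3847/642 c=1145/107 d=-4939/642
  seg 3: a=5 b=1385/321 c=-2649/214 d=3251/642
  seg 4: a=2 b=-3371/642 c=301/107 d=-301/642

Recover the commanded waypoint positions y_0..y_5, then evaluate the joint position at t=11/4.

y_0=1 y_1=-3 y_2=-4 y_3=5 y_4=2 y_5=-1
S(11/4) = 44757/13696

y_0 = S_0(0) = a_0 = 1
y_1 = S_1(0) = a_1 = -3
y_2 = S_2(0) = a_2 = -4
y_3 = S_3(0) = a_3 = 5
y_4 = S_4(0) = a_4 = 2
y_5 = S_4(2) = -1
t_q=11/4 is in segment 2 (τ=3/4); S_2(τ)=44757/13696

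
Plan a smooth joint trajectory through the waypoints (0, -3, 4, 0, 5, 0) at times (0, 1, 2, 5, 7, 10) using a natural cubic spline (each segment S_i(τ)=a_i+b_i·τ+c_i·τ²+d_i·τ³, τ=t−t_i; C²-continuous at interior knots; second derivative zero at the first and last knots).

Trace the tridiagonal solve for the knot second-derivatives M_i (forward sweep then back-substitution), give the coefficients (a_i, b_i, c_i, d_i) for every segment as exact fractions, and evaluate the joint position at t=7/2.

  seg 0: a=0 b=-1946/327 c=0 d=965/327
  seg 1: a=-3 b=949/327 c=965/109 d=-1555/327
  seg 2: a=4 b=2074/327 c=-590/109 d=2800/2943
  seg 3: a=0 b=-146/327 c=1030/327 d=-731/872
  seg 4: a=5 b=1369/654 c=-2459/1308 d=2459/11772
S(7/2) = 991/218

Δ: Δ0=-3, Δ1=7, Δ2=-4/3, Δ3=5/2, Δ4=-5/3
row 1: diag=4, rhs=60; c'=1/4, d'=15
row 2: denom=8−1·1/4=31/4; d'=(-50−1·15)/(31/4)=-260/31
row 3: denom=10−3·12/31=274/31; d'=(23−3·-260/31)/(274/31)=1493/274
row 4: denom=10−2·31/137=1308/137; d'=(-25−2·1493/274)/(1308/137)=-2459/654
back: M4=-2459/654
back: M3=1493/274−31/137·-2459/654=2060/327
back: M2=-260/31−12/31·2060/327=-1180/109
back: M1=15−1/4·-1180/109=1930/109
M: M0=0, M1=1930/109, M2=-1180/109, M3=2060/327, M4=-2459/654, M5=0
seg 0: a=0, c=M0/2=0, d=(M1−M0)/(6·1)=965/327, b=Δ0−h0·(2M0+M1)/6=-1946/327
seg 1: a=-3, c=M1/2=965/109, d=(M2−M1)/(6·1)=-1555/327, b=Δ1−h1·(2M1+M2)/6=949/327
seg 2: a=4, c=M2/2=-590/109, d=(M3−M2)/(6·3)=2800/2943, b=Δ2−h2·(2M2+M3)/6=2074/327
seg 3: a=0, c=M3/2=1030/327, d=(M4−M3)/(6·2)=-731/872, b=Δ3−h3·(2M3+M4)/6=-146/327
seg 4: a=5, c=M4/2=-2459/1308, d=(M5−M4)/(6·3)=2459/11772, b=Δ4−h4·(2M4+M5)/6=1369/654
t_q=7/2 → seg 2, τ=3/2; S=4+2074/327·τ+-590/109·τ²+2800/2943·τ³=991/218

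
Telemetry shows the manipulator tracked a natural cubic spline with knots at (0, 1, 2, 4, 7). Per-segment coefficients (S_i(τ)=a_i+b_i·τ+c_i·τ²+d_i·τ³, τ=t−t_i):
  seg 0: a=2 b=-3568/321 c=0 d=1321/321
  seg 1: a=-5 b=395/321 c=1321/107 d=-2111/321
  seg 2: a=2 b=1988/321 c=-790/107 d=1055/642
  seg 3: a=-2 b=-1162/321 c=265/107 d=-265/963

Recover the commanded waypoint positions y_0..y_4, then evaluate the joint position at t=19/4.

y_0 = S_0(0) = a_0 = 2
y_1 = S_1(0) = a_1 = -5
y_2 = S_2(0) = a_2 = 2
y_3 = S_3(0) = a_3 = -2
y_4 = S_3(3) = 2
t_q=19/4 is in segment 3 (τ=3/4); S_3(τ)=-23543/6848

y_0=2 y_1=-5 y_2=2 y_3=-2 y_4=2
S(19/4) = -23543/6848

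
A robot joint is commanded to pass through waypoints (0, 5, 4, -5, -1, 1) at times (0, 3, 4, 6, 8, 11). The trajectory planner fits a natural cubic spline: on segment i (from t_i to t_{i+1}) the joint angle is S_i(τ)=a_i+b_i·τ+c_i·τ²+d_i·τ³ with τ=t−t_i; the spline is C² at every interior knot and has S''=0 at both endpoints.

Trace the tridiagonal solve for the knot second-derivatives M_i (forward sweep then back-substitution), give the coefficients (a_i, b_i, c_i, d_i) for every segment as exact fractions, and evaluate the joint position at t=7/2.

  seg 0: a=0 b=1886/813 c=0 d=-59/813
  seg 1: a=5 b=293/813 c=-177/271 d=-575/813
  seg 2: a=4 b=-2494/813 c=-752/271 d=6695/6504
  seg 3: a=-5 b=-2951/1626 c=3687/1084 d=-2429/3252
  seg 4: a=-1 b=4597/1626 c=-1171/1084 d=1171/9756
S(7/2) = 10685/2168

Δ: Δ0=5/3, Δ1=-1, Δ2=-9/2, Δ3=2, Δ4=2/3
row 1: diag=8, rhs=-16; c'=1/8, d'=-2
row 2: denom=6−1·1/8=47/8; d'=(-21−1·-2)/(47/8)=-152/47
row 3: denom=8−2·16/47=344/47; d'=(39−2·-152/47)/(344/47)=2137/344
row 4: denom=10−2·47/172=813/86; d'=(-8−2·2137/344)/(813/86)=-1171/542
back: M4=-1171/542
back: M3=2137/344−47/172·-1171/542=3687/542
back: M2=-152/47−16/47·3687/542=-1504/271
back: M1=-2−1/8·-1504/271=-354/271
M: M0=0, M1=-354/271, M2=-1504/271, M3=3687/542, M4=-1171/542, M5=0
seg 0: a=0, c=M0/2=0, d=(M1−M0)/(6·3)=-59/813, b=Δ0−h0·(2M0+M1)/6=1886/813
seg 1: a=5, c=M1/2=-177/271, d=(M2−M1)/(6·1)=-575/813, b=Δ1−h1·(2M1+M2)/6=293/813
seg 2: a=4, c=M2/2=-752/271, d=(M3−M2)/(6·2)=6695/6504, b=Δ2−h2·(2M2+M3)/6=-2494/813
seg 3: a=-5, c=M3/2=3687/1084, d=(M4−M3)/(6·2)=-2429/3252, b=Δ3−h3·(2M3+M4)/6=-2951/1626
seg 4: a=-1, c=M4/2=-1171/1084, d=(M5−M4)/(6·3)=1171/9756, b=Δ4−h4·(2M4+M5)/6=4597/1626
t_q=7/2 → seg 1, τ=1/2; S=5+293/813·τ+-177/271·τ²+-575/813·τ³=10685/2168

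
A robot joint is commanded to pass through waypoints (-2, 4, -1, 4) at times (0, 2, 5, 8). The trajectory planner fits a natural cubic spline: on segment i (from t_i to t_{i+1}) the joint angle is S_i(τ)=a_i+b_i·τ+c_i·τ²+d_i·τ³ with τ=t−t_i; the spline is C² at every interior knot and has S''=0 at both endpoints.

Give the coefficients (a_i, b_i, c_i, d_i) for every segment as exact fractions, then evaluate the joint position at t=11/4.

  seg 0: a=-2 b=155/37 c=0 d=-11/37
  seg 1: a=4 b=23/37 c=-66/37 d=340/999
  seg 2: a=-1 b=-33/37 c=142/111 d=-142/999
S(11/4) = 2135/592

Δ: Δ0=3, Δ1=-5/3, Δ2=5/3
row 1: diag=10, rhs=-28; c'=3/10, d'=-14/5
row 2: denom=12−3·3/10=111/10; d'=(20−3·-14/5)/(111/10)=284/111
back: M2=284/111
back: M1=-14/5−3/10·284/111=-132/37
M: M0=0, M1=-132/37, M2=284/111, M3=0
seg 0: a=-2, c=M0/2=0, d=(M1−M0)/(6·2)=-11/37, b=Δ0−h0·(2M0+M1)/6=155/37
seg 1: a=4, c=M1/2=-66/37, d=(M2−M1)/(6·3)=340/999, b=Δ1−h1·(2M1+M2)/6=23/37
seg 2: a=-1, c=M2/2=142/111, d=(M3−M2)/(6·3)=-142/999, b=Δ2−h2·(2M2+M3)/6=-33/37
t_q=11/4 → seg 1, τ=3/4; S=4+23/37·τ+-66/37·τ²+340/999·τ³=2135/592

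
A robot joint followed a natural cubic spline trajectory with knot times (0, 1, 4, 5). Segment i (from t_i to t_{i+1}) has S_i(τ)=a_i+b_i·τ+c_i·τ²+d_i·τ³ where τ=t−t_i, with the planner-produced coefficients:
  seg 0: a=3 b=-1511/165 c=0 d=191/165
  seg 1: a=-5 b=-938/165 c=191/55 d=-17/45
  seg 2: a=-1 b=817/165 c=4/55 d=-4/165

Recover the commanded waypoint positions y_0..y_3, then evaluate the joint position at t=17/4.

y_0 = S_0(0) = a_0 = 3
y_1 = S_1(0) = a_1 = -5
y_2 = S_2(0) = a_2 = -1
y_3 = S_2(1) = 4
t_q=17/4 is in segment 2 (τ=1/4); S_2(τ)=213/880

y_0=3 y_1=-5 y_2=-1 y_3=4
S(17/4) = 213/880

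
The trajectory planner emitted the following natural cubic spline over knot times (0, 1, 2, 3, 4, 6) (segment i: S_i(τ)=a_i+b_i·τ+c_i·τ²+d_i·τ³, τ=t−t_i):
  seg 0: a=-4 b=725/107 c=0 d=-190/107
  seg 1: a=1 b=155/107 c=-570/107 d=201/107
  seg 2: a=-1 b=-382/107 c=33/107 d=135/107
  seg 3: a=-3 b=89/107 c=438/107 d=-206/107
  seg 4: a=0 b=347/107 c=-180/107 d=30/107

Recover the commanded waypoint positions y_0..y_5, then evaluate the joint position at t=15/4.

y_0 = S_0(0) = a_0 = -4
y_1 = S_1(0) = a_1 = 1
y_2 = S_2(0) = a_2 = -1
y_3 = S_3(0) = a_3 = -3
y_4 = S_4(0) = a_4 = 0
y_5 = S_4(2) = 2
t_q=15/4 is in segment 3 (τ=3/4); S_3(τ)=-3033/3424

y_0=-4 y_1=1 y_2=-1 y_3=-3 y_4=0 y_5=2
S(15/4) = -3033/3424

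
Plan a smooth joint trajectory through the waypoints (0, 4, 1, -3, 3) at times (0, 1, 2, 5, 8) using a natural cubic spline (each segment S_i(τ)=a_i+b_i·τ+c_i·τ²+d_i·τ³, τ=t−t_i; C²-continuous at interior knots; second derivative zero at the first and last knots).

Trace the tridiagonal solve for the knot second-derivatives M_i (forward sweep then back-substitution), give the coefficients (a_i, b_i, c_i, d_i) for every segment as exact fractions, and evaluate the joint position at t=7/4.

  seg 0: a=0 b=1963/336 c=0 d=-619/336
  seg 1: a=4 b=53/168 c=-619/112 d=743/336
  seg 2: a=1 b=-197/48 c=31/28 d=-185/3024
  seg 3: a=-3 b=149/168 c=187/336 d=-187/3024
S(7/4) = 14771/7168

Δ: Δ0=4, Δ1=-3, Δ2=-4/3, Δ3=2
row 1: diag=4, rhs=-42; c'=1/4, d'=-21/2
row 2: denom=8−1·1/4=31/4; d'=(10−1·-21/2)/(31/4)=82/31
row 3: denom=12−3·12/31=336/31; d'=(20−3·82/31)/(336/31)=187/168
back: M3=187/168
back: M2=82/31−12/31·187/168=31/14
back: M1=-21/2−1/4·31/14=-619/56
M: M0=0, M1=-619/56, M2=31/14, M3=187/168, M4=0
seg 0: a=0, c=M0/2=0, d=(M1−M0)/(6·1)=-619/336, b=Δ0−h0·(2M0+M1)/6=1963/336
seg 1: a=4, c=M1/2=-619/112, d=(M2−M1)/(6·1)=743/336, b=Δ1−h1·(2M1+M2)/6=53/168
seg 2: a=1, c=M2/2=31/28, d=(M3−M2)/(6·3)=-185/3024, b=Δ2−h2·(2M2+M3)/6=-197/48
seg 3: a=-3, c=M3/2=187/336, d=(M4−M3)/(6·3)=-187/3024, b=Δ3−h3·(2M3+M4)/6=149/168
t_q=7/4 → seg 1, τ=3/4; S=4+53/168·τ+-619/112·τ²+743/336·τ³=14771/7168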